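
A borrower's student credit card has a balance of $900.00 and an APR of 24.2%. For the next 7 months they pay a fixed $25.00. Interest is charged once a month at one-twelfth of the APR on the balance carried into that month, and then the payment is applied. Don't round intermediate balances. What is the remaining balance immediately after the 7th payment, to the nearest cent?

Monthly rate r = 24.2%/12 = 2.01667% = 0.0201667.
Each month: B ← B·(1+r) − $25.00.
Month 1: interest $18.15; balance after payment $893.15.
Month 2: interest $18.01; balance after payment $886.16.
Month 3: interest $17.87; balance after payment $879.03.
Month 4: interest $17.73; balance after payment $871.76.
Month 5: interest $17.58; balance after payment $864.34.
Month 6: interest $17.43; balance after payment $856.77.
Month 7: interest $17.28; balance after payment $849.05.

$849.05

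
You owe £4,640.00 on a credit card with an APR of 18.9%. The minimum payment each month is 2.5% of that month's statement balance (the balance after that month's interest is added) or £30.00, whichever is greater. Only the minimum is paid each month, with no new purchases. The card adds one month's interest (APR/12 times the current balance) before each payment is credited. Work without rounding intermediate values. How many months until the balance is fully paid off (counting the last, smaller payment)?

204 months

Monthly rate r = 18.9%/12 = 1.575% = 0.01575.
While 2.5% of the post-interest balance exceeds £30.00, each month B ← (B·(1+r))·(1 − 0.025), i.e. B shrinks by the factor (1+r)·0.975 = 0.99036.
This holds for months 1–142. Entering month 143 the balance is £1,171.93; 2.5% of the post-interest balance is now below £30.00, so the flat £30.00 minimum applies from here.
From month 143 a fixed £30.00 at rate r clears £1,171.93 in 62 more payments. Total: 142 + 62 = 204 months.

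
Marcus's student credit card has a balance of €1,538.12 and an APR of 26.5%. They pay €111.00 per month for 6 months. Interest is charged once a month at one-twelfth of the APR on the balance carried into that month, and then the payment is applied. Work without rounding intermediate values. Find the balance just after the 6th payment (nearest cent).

€1,049.64

Monthly rate r = 26.5%/12 = 2.20833% = 0.0220833.
Each month: B ← B·(1+r) − €111.00.
Month 1: interest €33.97; balance after payment €1,461.09.
Month 2: interest €32.27; balance after payment €1,382.35.
Month 3: interest €30.53; balance after payment €1,301.88.
Month 4: interest €28.75; balance after payment €1,219.63.
Month 5: interest €26.93; balance after payment €1,135.56.
Month 6: interest €25.08; balance after payment €1,049.64.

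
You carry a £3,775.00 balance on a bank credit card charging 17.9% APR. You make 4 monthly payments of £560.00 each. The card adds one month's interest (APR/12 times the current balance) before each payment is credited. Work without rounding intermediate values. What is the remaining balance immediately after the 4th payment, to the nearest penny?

Monthly rate r = 17.9%/12 = 1.49167% = 0.0149167.
Each month: B ← B·(1+r) − £560.00.
Month 1: interest £56.31; balance after payment £3,271.31.
Month 2: interest £48.80; balance after payment £2,760.11.
Month 3: interest £41.17; balance after payment £2,241.28.
Month 4: interest £33.43; balance after payment £1,714.71.

£1,714.71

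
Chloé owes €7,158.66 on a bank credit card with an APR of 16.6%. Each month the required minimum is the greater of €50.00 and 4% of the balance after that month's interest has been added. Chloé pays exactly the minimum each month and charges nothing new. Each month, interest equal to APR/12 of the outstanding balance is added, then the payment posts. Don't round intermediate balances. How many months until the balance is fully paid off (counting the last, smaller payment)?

Monthly rate r = 16.6%/12 = 1.38333% = 0.0138333.
While 4% of the post-interest balance exceeds €50.00, each month B ← (B·(1+r))·(1 − 0.04), i.e. B shrinks by the factor (1+r)·0.96 = 0.97328.
This holds for months 1–65. Entering month 66 the balance is €1,231.09; 4% of the post-interest balance is now below €50.00, so the flat €50.00 minimum applies from here.
From month 66 a fixed €50.00 at rate r clears €1,231.09 in 31 more payments. Total: 65 + 31 = 96 months.

96 months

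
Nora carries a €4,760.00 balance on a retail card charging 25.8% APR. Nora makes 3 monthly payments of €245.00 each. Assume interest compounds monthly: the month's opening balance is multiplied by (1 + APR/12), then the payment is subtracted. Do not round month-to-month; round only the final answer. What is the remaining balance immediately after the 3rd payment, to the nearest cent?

Monthly rate r = 25.8%/12 = 2.15% = 0.0215.
Each month: B ← B·(1+r) − €245.00.
Month 1: interest €102.34; balance after payment €4,617.34.
Month 2: interest €99.27; balance after payment €4,471.61.
Month 3: interest €96.14; balance after payment €4,322.75.

€4,322.75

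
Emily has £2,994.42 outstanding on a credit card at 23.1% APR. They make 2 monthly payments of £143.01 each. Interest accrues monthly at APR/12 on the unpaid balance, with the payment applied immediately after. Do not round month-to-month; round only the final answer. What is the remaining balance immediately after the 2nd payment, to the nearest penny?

£2,822.04

Monthly rate r = 23.1%/12 = 1.925% = 0.01925.
Each month: B ← B·(1+r) − £143.01.
Month 1: interest £57.64; balance after payment £2,909.05.
Month 2: interest £56.00; balance after payment £2,822.04.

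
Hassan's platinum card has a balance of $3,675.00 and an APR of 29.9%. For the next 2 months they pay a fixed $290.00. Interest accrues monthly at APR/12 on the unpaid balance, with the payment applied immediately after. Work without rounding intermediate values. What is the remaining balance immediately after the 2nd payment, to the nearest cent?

Monthly rate r = 29.9%/12 = 2.49167% = 0.0249167.
Each month: B ← B·(1+r) − $290.00.
Month 1: interest $91.57; balance after payment $3,476.57.
Month 2: interest $86.62; balance after payment $3,273.19.

$3,273.19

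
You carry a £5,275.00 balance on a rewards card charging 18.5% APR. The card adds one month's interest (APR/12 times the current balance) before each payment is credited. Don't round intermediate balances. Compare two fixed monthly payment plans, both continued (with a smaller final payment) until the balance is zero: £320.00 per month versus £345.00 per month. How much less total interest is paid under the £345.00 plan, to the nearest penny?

£70.57

Monthly rate r = 18.5%/12 = 1.54167% = 0.0154167.
At £320.00/mo: n = ⌈−ln(1 − rB₀/P)/ln(1+r)⌉ = 20 payments (last £53.21); total interest = total paid − £5,275.00 = £858.21.
At £345.00/mo: 18 payments (last £197.64); total interest £787.64.
Interest saved = £858.21 − £787.64 = £70.57.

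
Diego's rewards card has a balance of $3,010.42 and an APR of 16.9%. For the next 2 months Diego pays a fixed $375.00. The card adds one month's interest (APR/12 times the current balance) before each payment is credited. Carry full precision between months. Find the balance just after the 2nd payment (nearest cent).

$2,340.53

Monthly rate r = 16.9%/12 = 1.40833% = 0.0140833.
Each month: B ← B·(1+r) − $375.00.
Month 1: interest $42.40; balance after payment $2,677.82.
Month 2: interest $37.71; balance after payment $2,340.53.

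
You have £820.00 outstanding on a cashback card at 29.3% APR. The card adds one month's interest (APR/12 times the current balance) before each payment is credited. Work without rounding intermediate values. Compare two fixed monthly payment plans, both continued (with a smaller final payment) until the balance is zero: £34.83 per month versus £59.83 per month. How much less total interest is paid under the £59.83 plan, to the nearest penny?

Monthly rate r = 29.3%/12 = 2.44167% = 0.0244167.
At £34.83/mo: n = ⌈−ln(1 − rB₀/P)/ln(1+r)⌉ = 36 payments (last £15.95); total interest = total paid − £820.00 = £415.00.
At £59.83/mo: 17 payments (last £53.29); total interest £190.57.
Interest saved = £415.00 − £190.57 = £224.43.

£224.43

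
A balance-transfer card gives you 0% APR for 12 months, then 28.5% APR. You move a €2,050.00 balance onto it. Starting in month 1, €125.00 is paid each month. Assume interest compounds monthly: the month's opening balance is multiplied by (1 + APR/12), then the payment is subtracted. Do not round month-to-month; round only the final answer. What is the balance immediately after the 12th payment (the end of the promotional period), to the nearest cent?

€550.00

Promo months 1–12 at r₀ = 0%/12 = 0; months 13+ at r₁ = 28.5%/12 = 0.02375.
After month 12 (no interest yet): B = €2,050.00 − 12·€125.00 = €550.00.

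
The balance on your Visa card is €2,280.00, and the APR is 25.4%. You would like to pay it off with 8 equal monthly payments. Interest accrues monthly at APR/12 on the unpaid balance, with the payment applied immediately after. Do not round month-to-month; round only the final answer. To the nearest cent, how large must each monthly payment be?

€312.81

Monthly rate r = 25.4%/12 = 2.11667% = 0.0211667.
Level-payment amortization: P = B₀·r / (1 − (1+r)^(−n)) = 2280.00·0.0211667 / (1 − 1.02117^(−8)).
Denominator 1 − (1+r)^(−8) = 0.1542793.
P = 48.26 / 0.1542793 ≈ 312.81.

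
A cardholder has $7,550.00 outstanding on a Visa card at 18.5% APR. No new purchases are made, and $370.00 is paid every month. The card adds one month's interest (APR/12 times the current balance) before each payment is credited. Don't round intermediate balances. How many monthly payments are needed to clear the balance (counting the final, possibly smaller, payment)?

25 payments

Monthly rate r = 18.5%/12 = 1.54167% = 0.0154167.
Recurrence: B ← B·(1+r) − $370.00.
Month 1: interest $116.40; balance after payment $7,296.40.
Month 2: interest $112.49; balance after payment $7,038.88.
Closed form: n = −ln(1 − rB₀/P)/ln(1+r) = −ln(0.68542)/ln(1.01542) ≈ 24.690, so the balance reaches zero during payment 25.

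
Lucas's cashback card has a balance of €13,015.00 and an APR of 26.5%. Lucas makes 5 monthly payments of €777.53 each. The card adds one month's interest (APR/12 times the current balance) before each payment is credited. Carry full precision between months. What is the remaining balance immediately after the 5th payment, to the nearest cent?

Monthly rate r = 26.5%/12 = 2.20833% = 0.0220833.
Each month: B ← B·(1+r) − €777.53.
Month 1: interest €287.41; balance after payment €12,524.88.
Month 2: interest €276.59; balance after payment €12,023.95.
Month 3: interest €265.53; balance after payment €11,511.94.
Month 4: interest €254.22; balance after payment €10,988.64.
Month 5: interest €242.67; balance after payment €10,453.77.

€10,453.77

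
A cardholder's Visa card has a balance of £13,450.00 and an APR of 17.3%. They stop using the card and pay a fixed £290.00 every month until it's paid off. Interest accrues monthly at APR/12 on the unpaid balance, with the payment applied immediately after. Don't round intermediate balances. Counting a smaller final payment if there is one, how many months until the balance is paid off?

78 months

Monthly rate r = 17.3%/12 = 1.44167% = 0.0144167.
Recurrence: B ← B·(1+r) − £290.00.
Month 1: interest £193.90; balance after payment £13,353.90.
Month 2: interest £192.52; balance after payment £13,256.42.
Closed form: n = −ln(1 − rB₀/P)/ln(1+r) = −ln(0.33136)/ln(1.01442) ≈ 77.166, so the balance reaches zero during payment 78.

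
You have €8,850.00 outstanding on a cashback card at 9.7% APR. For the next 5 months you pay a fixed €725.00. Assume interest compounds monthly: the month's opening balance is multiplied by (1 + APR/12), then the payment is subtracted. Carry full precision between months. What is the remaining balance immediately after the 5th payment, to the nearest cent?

€5,529.44

Monthly rate r = 9.7%/12 = 0.808333% = 0.00808333.
Each month: B ← B·(1+r) − €725.00.
Month 1: interest €71.54; balance after payment €8,196.54.
Month 2: interest €66.26; balance after payment €7,537.79.
Month 3: interest €60.93; balance after payment €6,873.72.
Month 4: interest €55.56; balance after payment €6,204.29.
Month 5: interest €50.15; balance after payment €5,529.44.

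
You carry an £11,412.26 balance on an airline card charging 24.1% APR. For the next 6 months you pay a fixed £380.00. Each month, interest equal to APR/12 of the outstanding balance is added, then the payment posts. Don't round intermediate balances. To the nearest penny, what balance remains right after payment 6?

£10,460.77

Monthly rate r = 24.1%/12 = 2.00833% = 0.0200833.
Each month: B ← B·(1+r) − £380.00.
Month 1: interest £229.20; balance after payment £11,261.46.
Month 2: interest £226.17; balance after payment £11,107.62.
Month 3: interest £223.08; balance after payment £10,950.70.
Month 4: interest £219.93; balance after payment £10,790.63.
Month 5: interest £216.71; balance after payment £10,627.34.
Month 6: interest £213.43; balance after payment £10,460.77.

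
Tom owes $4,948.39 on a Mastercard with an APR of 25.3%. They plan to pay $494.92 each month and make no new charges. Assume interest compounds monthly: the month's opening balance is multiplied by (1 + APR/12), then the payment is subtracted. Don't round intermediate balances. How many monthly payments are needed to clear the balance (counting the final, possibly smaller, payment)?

Monthly rate r = 25.3%/12 = 2.10833% = 0.0210833.
Recurrence: B ← B·(1+r) − $494.92.
Month 1: interest $104.33; balance after payment $4,557.80.
Month 2: interest $96.09; balance after payment $4,158.97.
Closed form: n = −ln(1 − rB₀/P)/ln(1+r) = −ln(0.7892)/ln(1.02108) ≈ 11.346, so the balance reaches zero during payment 12.

12 payments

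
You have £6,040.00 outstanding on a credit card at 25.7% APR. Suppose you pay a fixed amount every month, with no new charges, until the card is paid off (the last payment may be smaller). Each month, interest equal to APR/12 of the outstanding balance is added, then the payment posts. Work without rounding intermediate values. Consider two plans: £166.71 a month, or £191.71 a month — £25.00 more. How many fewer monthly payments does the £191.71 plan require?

Monthly rate r = 25.7%/12 = 2.14167% = 0.0214167.
At £166.71/mo: n = ⌈−ln(1 − rB₀/P)/ln(1+r)⌉ = 71 payments (last £98.73); total interest = total paid − £6,040.00 = £5,728.43.
At £191.71/mo: 54 payments (last £0.62); total interest £4,121.25.
Payments saved = 71 − 54 = 17.

17 fewer payments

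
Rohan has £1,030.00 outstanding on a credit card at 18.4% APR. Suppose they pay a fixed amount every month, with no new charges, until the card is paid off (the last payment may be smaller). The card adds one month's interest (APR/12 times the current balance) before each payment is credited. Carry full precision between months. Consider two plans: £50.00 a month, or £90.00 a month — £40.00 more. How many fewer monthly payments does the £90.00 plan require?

Monthly rate r = 18.4%/12 = 1.53333% = 0.0153333.
At £50.00/mo: n = ⌈−ln(1 − rB₀/P)/ln(1+r)⌉ = 25 payments (last £47.32); total interest = total paid − £1,030.00 = £217.32.
At £90.00/mo: 13 payments (last £61.38); total interest £111.38.
Payments saved = 25 − 13 = 12.

12 fewer payments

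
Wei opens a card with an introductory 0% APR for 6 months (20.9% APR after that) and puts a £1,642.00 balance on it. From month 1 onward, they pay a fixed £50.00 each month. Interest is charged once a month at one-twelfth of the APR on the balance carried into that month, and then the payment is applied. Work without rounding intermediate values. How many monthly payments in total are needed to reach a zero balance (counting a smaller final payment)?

Promo months 1–6 at r₀ = 0%/12 = 0; months 7+ at r₁ = 20.9%/12 = 0.0174167.
After month 6 (no interest yet): B = £1,642.00 − 6·£50.00 = £1,342.00.
Then at r₁ with £50.00/mo: n₂ = −ln(1 − r₁·B/P)/ln(1+r₁) ≈ 36.49 → 37 more payments.

43 payments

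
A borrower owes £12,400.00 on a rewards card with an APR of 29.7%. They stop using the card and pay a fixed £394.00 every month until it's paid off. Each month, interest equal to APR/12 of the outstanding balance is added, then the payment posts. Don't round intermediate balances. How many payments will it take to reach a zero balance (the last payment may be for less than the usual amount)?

Monthly rate r = 29.7%/12 = 2.475% = 0.02475.
Recurrence: B ← B·(1+r) − £394.00.
Month 1: interest £306.90; balance after payment £12,312.90.
Month 2: interest £304.74; balance after payment £12,223.64.
Closed form: n = −ln(1 − rB₀/P)/ln(1+r) = −ln(0.22107)/ln(1.02475) ≈ 61.733, so the balance reaches zero during payment 62.

62 payments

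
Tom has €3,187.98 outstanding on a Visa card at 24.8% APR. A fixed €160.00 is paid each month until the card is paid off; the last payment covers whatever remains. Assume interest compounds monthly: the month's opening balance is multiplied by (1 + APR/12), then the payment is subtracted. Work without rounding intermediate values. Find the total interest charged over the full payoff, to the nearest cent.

Monthly rate r = 24.8%/12 = 2.06667% = 0.0206667.
Payoff takes n = ⌈−ln(1 − rB₀/P)/ln(1+r)⌉ = ⌈25.941⌉ = 26 payments; the last is €150.70.
Total paid = 25·€160.00 + €150.70 = €4,150.70.
Total interest = total paid − principal = €4,150.70 − €3,187.98 = €962.72.

€962.72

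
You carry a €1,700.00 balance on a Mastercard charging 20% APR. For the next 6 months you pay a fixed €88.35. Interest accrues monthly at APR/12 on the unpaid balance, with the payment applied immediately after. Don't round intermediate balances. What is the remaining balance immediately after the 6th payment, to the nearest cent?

Monthly rate r = 20%/12 = 1.66667% = 0.0166667.
Each month: B ← B·(1+r) − €88.35.
Month 1: interest €28.33; balance after payment €1,639.98.
Month 2: interest €27.33; balance after payment €1,578.97.
Month 3: interest €26.32; balance after payment €1,516.93.
Month 4: interest €25.28; balance after payment €1,453.86.
Month 5: interest €24.23; balance after payment €1,389.75.
Month 6: interest €23.16; balance after payment €1,324.56.

€1,324.56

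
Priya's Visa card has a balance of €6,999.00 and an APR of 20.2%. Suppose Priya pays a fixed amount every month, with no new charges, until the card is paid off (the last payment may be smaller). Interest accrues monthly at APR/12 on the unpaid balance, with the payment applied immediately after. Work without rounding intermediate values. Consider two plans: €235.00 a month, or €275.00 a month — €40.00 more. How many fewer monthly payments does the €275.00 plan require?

8 fewer payments

Monthly rate r = 20.2%/12 = 1.68333% = 0.0168333.
At €235.00/mo: n = ⌈−ln(1 − rB₀/P)/ln(1+r)⌉ = 42 payments (last €161.22); total interest = total paid − €6,999.00 = €2,797.22.
At €275.00/mo: 34 payments (last €140.28); total interest €2,216.28.
Payments saved = 42 − 34 = 8.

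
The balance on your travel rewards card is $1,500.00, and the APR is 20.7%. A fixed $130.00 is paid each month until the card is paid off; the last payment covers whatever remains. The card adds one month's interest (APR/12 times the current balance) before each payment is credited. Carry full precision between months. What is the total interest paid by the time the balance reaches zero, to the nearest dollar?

$187

Monthly rate r = 20.7%/12 = 1.725% = 0.01725.
Payoff takes n = ⌈−ln(1 − rB₀/P)/ln(1+r)⌉ = ⌈12.977⌉ = 13 payments; the last is $127.02.
Total paid = 12·$130.00 + $127.02 = $1,687.02.
Total interest = total paid − principal = $1,687.02 − $1,500.00 = $187.02.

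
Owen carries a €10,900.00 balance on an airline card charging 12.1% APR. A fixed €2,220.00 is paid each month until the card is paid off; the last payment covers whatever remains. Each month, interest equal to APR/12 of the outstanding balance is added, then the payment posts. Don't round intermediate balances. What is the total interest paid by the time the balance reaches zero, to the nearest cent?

€335.98

Monthly rate r = 12.1%/12 = 1.00833% = 0.0100833.
Payoff takes n = ⌈−ln(1 − rB₀/P)/ln(1+r)⌉ = ⌈5.061⌉ = 6 payments; the last is €135.98.
Total paid = 5·€2,220.00 + €135.98 = €11,235.98.
Total interest = total paid − principal = €11,235.98 − €10,900.00 = €335.98.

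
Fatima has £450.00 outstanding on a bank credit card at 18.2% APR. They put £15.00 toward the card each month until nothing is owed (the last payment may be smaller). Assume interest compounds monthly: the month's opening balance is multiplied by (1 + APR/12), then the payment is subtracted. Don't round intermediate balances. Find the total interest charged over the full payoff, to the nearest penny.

Monthly rate r = 18.2%/12 = 1.51667% = 0.0151667.
Payoff takes n = ⌈−ln(1 − rB₀/P)/ln(1+r)⌉ = ⌈40.323⌉ = 41 payments; the last is £4.87.
Total paid = 40·£15.00 + £4.87 = £604.87.
Total interest = total paid − principal = £604.87 − £450.00 = £154.87.

£154.87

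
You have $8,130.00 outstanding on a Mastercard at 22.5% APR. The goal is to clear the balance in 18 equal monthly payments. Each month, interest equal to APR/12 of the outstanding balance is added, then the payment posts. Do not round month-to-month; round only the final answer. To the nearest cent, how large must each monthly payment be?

Monthly rate r = 22.5%/12 = 1.875% = 0.01875.
Level-payment amortization: P = B₀·r / (1 − (1+r)^(−n)) = 8130.00·0.01875 / (1 − 1.01875^(−18)).
Denominator 1 − (1+r)^(−18) = 0.284214645.
P = 152.438 / 0.284214645 ≈ 536.35.

$536.35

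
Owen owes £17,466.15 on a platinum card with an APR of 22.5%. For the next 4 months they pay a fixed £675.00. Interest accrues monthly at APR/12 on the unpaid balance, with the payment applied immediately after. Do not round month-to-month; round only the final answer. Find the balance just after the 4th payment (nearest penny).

£16,036.53

Monthly rate r = 22.5%/12 = 1.875% = 0.01875.
Each month: B ← B·(1+r) − £675.00.
Month 1: interest £327.49; balance after payment £17,118.64.
Month 2: interest £320.97; balance after payment £16,764.61.
Month 3: interest £314.34; balance after payment £16,403.95.
Month 4: interest £307.57; balance after payment £16,036.53.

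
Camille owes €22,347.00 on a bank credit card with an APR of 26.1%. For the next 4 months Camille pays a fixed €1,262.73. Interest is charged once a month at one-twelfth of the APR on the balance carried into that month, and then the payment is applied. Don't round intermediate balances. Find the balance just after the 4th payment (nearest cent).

Monthly rate r = 26.1%/12 = 2.175% = 0.02175.
Each month: B ← B·(1+r) − €1,262.73.
Month 1: interest €486.05; balance after payment €21,570.32.
Month 2: interest €469.15; balance after payment €20,776.74.
Month 3: interest €451.89; balance after payment €19,965.91.
Month 4: interest €434.26; balance after payment €19,137.43.

€19,137.43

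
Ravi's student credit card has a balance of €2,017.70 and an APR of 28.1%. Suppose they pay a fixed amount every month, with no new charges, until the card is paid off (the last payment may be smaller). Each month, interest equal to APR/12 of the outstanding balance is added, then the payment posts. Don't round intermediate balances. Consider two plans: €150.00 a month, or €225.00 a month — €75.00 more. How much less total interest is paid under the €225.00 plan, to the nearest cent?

€160.39

Monthly rate r = 28.1%/12 = 2.34167% = 0.0234167.
At €150.00/mo: n = ⌈−ln(1 − rB₀/P)/ln(1+r)⌉ = 17 payments (last €52.03); total interest = total paid − €2,017.70 = €434.33.
At €225.00/mo: 11 payments (last €41.64); total interest €273.94.
Interest saved = €434.33 − €273.94 = €160.39.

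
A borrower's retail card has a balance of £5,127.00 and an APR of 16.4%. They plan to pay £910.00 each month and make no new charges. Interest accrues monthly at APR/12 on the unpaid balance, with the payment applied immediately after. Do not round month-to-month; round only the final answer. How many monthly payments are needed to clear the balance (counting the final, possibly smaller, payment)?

Monthly rate r = 16.4%/12 = 1.36667% = 0.0136667.
Recurrence: B ← B·(1+r) − £910.00.
Month 1: interest £70.07; balance after payment £4,287.07.
Month 2: interest £58.59; balance after payment £3,435.66.
Month 3: interest £46.95; balance after payment £2,572.61.
Month 4: interest £35.16; balance after payment £1,697.77.
Month 5: interest £23.20; balance after payment £810.97.
Month 6: interest £11.08; balance after payment £0.00.

6 months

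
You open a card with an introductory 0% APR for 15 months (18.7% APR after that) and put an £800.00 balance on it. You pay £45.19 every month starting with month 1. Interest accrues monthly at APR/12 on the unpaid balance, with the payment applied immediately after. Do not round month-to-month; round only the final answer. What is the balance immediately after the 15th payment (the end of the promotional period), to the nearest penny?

£122.15

Promo months 1–15 at r₀ = 0%/12 = 0; months 16+ at r₁ = 18.7%/12 = 0.0155833.
After month 15 (no interest yet): B = £800.00 − 15·£45.19 = £122.15.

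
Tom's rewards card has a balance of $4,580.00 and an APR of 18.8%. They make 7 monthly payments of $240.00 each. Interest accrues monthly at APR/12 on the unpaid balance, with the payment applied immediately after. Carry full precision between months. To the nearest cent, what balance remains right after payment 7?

$3,345.45

Monthly rate r = 18.8%/12 = 1.56667% = 0.0156667.
Each month: B ← B·(1+r) − $240.00.
Month 1: interest $71.75; balance after payment $4,411.75.
Month 2: interest $69.12; balance after payment $4,240.87.
Month 3: interest $66.44; balance after payment $4,067.31.
Month 4: interest $63.72; balance after payment $3,891.03.
Month 5: interest $60.96; balance after payment $3,711.99.
Month 6: interest $58.15; balance after payment $3,530.15.
Month 7: interest $55.31; balance after payment $3,345.45.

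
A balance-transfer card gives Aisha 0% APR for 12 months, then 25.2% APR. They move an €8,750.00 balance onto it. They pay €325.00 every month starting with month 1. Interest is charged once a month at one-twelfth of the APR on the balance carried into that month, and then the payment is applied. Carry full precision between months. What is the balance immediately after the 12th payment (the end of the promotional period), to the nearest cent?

Promo months 1–12 at r₀ = 0%/12 = 0; months 13+ at r₁ = 25.2%/12 = 0.021.
After month 12 (no interest yet): B = €8,750.00 − 12·€325.00 = €4,850.00.

€4,850.00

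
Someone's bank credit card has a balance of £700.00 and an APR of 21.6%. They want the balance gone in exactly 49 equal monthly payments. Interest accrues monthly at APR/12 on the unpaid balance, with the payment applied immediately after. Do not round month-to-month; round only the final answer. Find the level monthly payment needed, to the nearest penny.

Monthly rate r = 21.6%/12 = 1.8% = 0.018.
Level-payment amortization: P = B₀·r / (1 − (1+r)^(−n)) = 700.00·0.018 / (1 − 1.018^(−49)).
Denominator 1 − (1+r)^(−49) = 0.582785995.
P = 12.6 / 0.582785995 ≈ 21.62.

£21.62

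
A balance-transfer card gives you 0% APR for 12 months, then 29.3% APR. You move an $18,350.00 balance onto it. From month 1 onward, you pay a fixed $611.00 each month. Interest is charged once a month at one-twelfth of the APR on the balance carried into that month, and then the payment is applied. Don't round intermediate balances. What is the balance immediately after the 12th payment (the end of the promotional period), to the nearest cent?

Promo months 1–12 at r₀ = 0%/12 = 0; months 13+ at r₁ = 29.3%/12 = 0.0244167.
After month 12 (no interest yet): B = $18,350.00 − 12·$611.00 = $11,018.00.

$11,018.00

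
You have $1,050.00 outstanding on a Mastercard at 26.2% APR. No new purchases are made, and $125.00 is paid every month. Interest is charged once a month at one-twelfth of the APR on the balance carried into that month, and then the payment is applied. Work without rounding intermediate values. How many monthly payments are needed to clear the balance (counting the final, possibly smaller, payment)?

10 months

Monthly rate r = 26.2%/12 = 2.18333% = 0.0218333.
Recurrence: B ← B·(1+r) − $125.00.
Month 1: interest $22.93; balance after payment $947.92.
Month 2: interest $20.70; balance after payment $843.62.
Closed form: n = −ln(1 − rB₀/P)/ln(1+r) = −ln(0.8166)/ln(1.02183) ≈ 9.381, so the balance reaches zero during payment 10.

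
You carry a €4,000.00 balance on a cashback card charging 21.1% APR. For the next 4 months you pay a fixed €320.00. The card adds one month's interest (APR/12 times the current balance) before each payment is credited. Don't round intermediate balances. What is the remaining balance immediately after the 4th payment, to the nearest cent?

€2,974.68

Monthly rate r = 21.1%/12 = 1.75833% = 0.0175833.
Each month: B ← B·(1+r) − €320.00.
Month 1: interest €70.33; balance after payment €3,750.33.
Month 2: interest €65.94; balance after payment €3,496.28.
Month 3: interest €61.48; balance after payment €3,237.75.
Month 4: interest €56.93; balance after payment €2,974.68.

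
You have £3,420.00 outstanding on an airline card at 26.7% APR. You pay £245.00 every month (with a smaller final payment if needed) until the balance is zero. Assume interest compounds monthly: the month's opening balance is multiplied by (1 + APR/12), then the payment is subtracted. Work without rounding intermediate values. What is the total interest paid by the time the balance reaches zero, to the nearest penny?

£720.95

Monthly rate r = 26.7%/12 = 2.225% = 0.02225.
Payoff takes n = ⌈−ln(1 − rB₀/P)/ln(1+r)⌉ = ⌈16.901⌉ = 17 payments; the last is £220.95.
Total paid = 16·£245.00 + £220.95 = £4,140.95.
Total interest = total paid − principal = £4,140.95 − £3,420.00 = £720.95.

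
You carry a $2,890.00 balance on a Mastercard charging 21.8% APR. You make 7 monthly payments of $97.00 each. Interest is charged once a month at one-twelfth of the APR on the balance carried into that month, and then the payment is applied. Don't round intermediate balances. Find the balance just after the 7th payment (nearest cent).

$2,561.01

Monthly rate r = 21.8%/12 = 1.81667% = 0.0181667.
Each month: B ← B·(1+r) − $97.00.
Month 1: interest $52.50; balance after payment $2,845.50.
Month 2: interest $51.69; balance after payment $2,800.19.
Month 3: interest $50.87; balance after payment $2,754.07.
Month 4: interest $50.03; balance after payment $2,707.10.
Month 5: interest $49.18; balance after payment $2,659.28.
Month 6: interest $48.31; balance after payment $2,610.59.
Month 7: interest $47.43; balance after payment $2,561.01.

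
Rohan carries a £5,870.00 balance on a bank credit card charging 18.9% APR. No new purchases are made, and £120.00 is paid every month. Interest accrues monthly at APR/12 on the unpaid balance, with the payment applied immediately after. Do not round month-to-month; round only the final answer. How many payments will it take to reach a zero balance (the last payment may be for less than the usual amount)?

Monthly rate r = 18.9%/12 = 1.575% = 0.01575.
Recurrence: B ← B·(1+r) − £120.00.
Month 1: interest £92.45; balance after payment £5,842.45.
Month 2: interest £92.02; balance after payment £5,814.47.
Closed form: n = −ln(1 − rB₀/P)/ln(1+r) = −ln(0.22956)/ln(1.01575) ≈ 94.168, so the balance reaches zero during payment 95.

95 payments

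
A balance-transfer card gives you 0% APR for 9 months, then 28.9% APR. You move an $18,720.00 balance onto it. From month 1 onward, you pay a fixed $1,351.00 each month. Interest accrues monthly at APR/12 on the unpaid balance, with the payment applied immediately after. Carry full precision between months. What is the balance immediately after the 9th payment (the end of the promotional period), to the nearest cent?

Promo months 1–9 at r₀ = 0%/12 = 0; months 10+ at r₁ = 28.9%/12 = 0.0240833.
After month 9 (no interest yet): B = $18,720.00 − 9·$1,351.00 = $6,561.00.

$6,561.00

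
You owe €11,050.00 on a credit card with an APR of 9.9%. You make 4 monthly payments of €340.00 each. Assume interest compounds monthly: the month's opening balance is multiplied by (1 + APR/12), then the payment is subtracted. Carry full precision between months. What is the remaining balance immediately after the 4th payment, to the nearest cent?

Monthly rate r = 9.9%/12 = 0.825% = 0.00825.
Each month: B ← B·(1+r) − €340.00.
Month 1: interest €91.16; balance after payment €10,801.16.
Month 2: interest €89.11; balance after payment €10,550.27.
Month 3: interest €87.04; balance after payment €10,297.31.
Month 4: interest €84.95; balance after payment €10,042.26.

€10,042.26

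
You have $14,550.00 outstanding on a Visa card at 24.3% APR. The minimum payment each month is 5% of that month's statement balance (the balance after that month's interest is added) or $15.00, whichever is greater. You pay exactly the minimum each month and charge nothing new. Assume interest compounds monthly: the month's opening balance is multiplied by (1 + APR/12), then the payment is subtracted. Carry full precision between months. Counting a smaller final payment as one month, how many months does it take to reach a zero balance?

151 months

Monthly rate r = 24.3%/12 = 2.025% = 0.02025.
While 5% of the post-interest balance exceeds $15.00, each month B ← (B·(1+r))·(1 − 0.05), i.e. B shrinks by the factor (1+r)·0.95 = 0.96924.
This holds for months 1–125. Entering month 126 the balance is $292.85; 5% of the post-interest balance is now below $15.00, so the flat $15.00 minimum applies from here.
From month 126 a fixed $15.00 at rate r clears $292.85 in 26 more payments. Total: 125 + 26 = 151 months.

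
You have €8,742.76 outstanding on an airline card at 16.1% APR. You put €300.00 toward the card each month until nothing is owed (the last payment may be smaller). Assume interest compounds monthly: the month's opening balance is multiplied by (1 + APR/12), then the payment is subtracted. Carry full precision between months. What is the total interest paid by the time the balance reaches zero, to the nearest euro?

€2,421

Monthly rate r = 16.1%/12 = 1.34167% = 0.0134167.
Payoff takes n = ⌈−ln(1 − rB₀/P)/ln(1+r)⌉ = ⌈37.211⌉ = 38 payments; the last is €63.67.
Total paid = 37·€300.00 + €63.67 = €11,163.67.
Total interest = total paid − principal = €11,163.67 − €8,742.76 = €2,420.91.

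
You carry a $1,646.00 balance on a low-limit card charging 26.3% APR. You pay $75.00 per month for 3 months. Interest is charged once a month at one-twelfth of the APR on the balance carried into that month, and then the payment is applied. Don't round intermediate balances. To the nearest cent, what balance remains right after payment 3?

Monthly rate r = 26.3%/12 = 2.19167% = 0.0219167.
Each month: B ← B·(1+r) − $75.00.
Month 1: interest $36.07; balance after payment $1,607.07.
Month 2: interest $35.22; balance after payment $1,567.30.
Month 3: interest $34.35; balance after payment $1,526.65.

$1,526.65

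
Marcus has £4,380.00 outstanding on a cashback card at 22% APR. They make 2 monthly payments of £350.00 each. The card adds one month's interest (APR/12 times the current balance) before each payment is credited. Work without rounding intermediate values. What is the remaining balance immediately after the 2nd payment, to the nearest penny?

£3,835.66

Monthly rate r = 22%/12 = 1.83333% = 0.0183333.
Each month: B ← B·(1+r) − £350.00.
Month 1: interest £80.30; balance after payment £4,110.30.
Month 2: interest £75.36; balance after payment £3,835.66.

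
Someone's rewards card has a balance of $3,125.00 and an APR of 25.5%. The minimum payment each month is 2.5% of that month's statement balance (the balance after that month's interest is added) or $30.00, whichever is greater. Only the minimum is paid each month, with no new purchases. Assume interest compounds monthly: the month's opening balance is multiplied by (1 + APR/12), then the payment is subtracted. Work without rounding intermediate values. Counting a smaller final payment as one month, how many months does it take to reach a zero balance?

Monthly rate r = 25.5%/12 = 2.125% = 0.02125.
While 2.5% of the post-interest balance exceeds $30.00, each month B ← (B·(1+r))·(1 − 0.025), i.e. B shrinks by the factor (1+r)·0.975 = 0.99572.
This holds for months 1–228. Entering month 229 the balance is $1,174.94; 2.5% of the post-interest balance is now below $30.00, so the flat $30.00 minimum applies from here.
From month 229 a fixed $30.00 at rate r clears $1,174.94 in 85 more payments. Total: 228 + 85 = 313 months.

313 months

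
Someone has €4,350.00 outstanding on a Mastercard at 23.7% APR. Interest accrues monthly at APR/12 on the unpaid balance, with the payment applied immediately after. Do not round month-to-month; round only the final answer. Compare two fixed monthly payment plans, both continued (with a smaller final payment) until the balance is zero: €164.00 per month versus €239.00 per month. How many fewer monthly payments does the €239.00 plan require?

Monthly rate r = 23.7%/12 = 1.975% = 0.01975.
At €164.00/mo: n = ⌈−ln(1 − rB₀/P)/ln(1+r)⌉ = 38 payments (last €154.46); total interest = total paid − €4,350.00 = €1,872.46.
At €239.00/mo: 23 payments (last €186.02); total interest €1,094.02.
Payments saved = 38 − 23 = 15.

15 fewer payments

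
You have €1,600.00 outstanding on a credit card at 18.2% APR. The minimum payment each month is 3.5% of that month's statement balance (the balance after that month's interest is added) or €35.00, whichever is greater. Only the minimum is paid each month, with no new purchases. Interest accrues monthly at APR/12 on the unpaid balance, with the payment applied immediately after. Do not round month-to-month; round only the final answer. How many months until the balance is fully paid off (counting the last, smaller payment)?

61 months

Monthly rate r = 18.2%/12 = 1.51667% = 0.0151667.
While 3.5% of the post-interest balance exceeds €35.00, each month B ← (B·(1+r))·(1 − 0.035), i.e. B shrinks by the factor (1+r)·0.965 = 0.97964.
This holds for months 1–24. Entering month 25 the balance is €976.50; 3.5% of the post-interest balance is now below €35.00, so the flat €35.00 minimum applies from here.
From month 25 a fixed €35.00 at rate r clears €976.50 in 37 more payments. Total: 24 + 37 = 61 months.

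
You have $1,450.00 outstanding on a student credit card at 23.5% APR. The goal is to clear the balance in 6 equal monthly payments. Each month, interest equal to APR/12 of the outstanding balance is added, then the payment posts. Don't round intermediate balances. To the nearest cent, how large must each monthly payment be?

Monthly rate r = 23.5%/12 = 1.95833% = 0.0195833.
Level-payment amortization: P = B₀·r / (1 − (1+r)^(−n)) = 1450.00·0.0195833 / (1 − 1.01958^(−6)).
Denominator 1 − (1+r)^(−6) = 0.109849102.
P = 28.3958 / 0.109849102 ≈ 258.50.

$258.50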